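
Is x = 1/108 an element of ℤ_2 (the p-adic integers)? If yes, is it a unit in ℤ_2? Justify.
x ∉ ℤ_2 (v_2(x) = -2 < 0)

ℤ_2 = {x ∈ ℚ_2 : v_2(x) ≥ 0} and ℤ_2^× = {x ∈ ℤ_2 : v_2(x) = 0}. Here v_2(1/108) = v_2(num) − v_2(den) = -2; compare against these criteria.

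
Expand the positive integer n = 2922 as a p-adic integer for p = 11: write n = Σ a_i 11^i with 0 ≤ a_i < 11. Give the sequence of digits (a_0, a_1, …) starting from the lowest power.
(a_0, a_1, …) = (7, 1, 2, 2)

Repeated division by 11 gives the digits low-to-high: 2922 = 7 + 1·11^1 + 2·11^2 + 2·11^3. Digit sequence: (7, 1, 2, 2).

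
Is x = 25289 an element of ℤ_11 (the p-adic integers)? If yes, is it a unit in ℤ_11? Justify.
x ∈ ℤ_11 but not a unit; v_11(x) = 3 > 0

ℤ_11 = {x ∈ ℚ_11 : v_11(x) ≥ 0} and ℤ_11^× = {x ∈ ℤ_11 : v_11(x) = 0}. Here v_11(25289) = v_11(num) − v_11(den) = 3; compare against these criteria.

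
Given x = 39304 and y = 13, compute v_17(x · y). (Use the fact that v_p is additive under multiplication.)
v_17(510952) = 3

v_p(x) = 3 (factor: 39304 = 17^3 · 8); v_p(y) = 0 (factor: 13 = 17^0 · 13). Additivity: v_p(xy) = v_p(x) + v_p(y) = 3 + 0 = 3. (Direct check: xy = 510952 = 17^3 · (104).)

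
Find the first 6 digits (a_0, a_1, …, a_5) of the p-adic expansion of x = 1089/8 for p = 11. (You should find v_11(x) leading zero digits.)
(a_0, …, a_5) = (0, 0, 8, 9, 6, 9)

v_11(1089/8) = 2, so a_0 = ... = a_1 = 0. Factor out: x = 11^2 · u with u = 9/8 a unit in ℤ_11. Expand u iteratively via a_{v+i} = u_i mod 11, u_{i+1} = (u_i − a_{v+i})/11:
  u_0 = 9/8;  a_2 = 8;  u_1 = (u_0 − 8)/11 = -5/8
  u_1 = -5/8;  a_3 = 9;  u_2 = (u_1 − 9)/11 = -7/8
  u_2 = -7/8;  a_4 = 6;  u_3 = (u_2 − 6)/11 = -5/8
  u_3 = -5/8;  a_5 = 9;  u_4 = (u_3 − 9)/11 = -7/8
Digits: (0, 0, 8, 9, 6, 9).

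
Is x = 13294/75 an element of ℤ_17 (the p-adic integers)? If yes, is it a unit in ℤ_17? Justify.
x ∈ ℤ_17 but not a unit; v_17(x) = 2 > 0

ℤ_17 = {x ∈ ℚ_17 : v_17(x) ≥ 0} and ℤ_17^× = {x ∈ ℤ_17 : v_17(x) = 0}. Here v_17(13294/75) = v_17(num) − v_17(den) = 2; compare against these criteria.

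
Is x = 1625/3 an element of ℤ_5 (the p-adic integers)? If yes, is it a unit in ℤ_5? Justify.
x ∈ ℤ_5 but not a unit; v_5(x) = 3 > 0

ℤ_5 = {x ∈ ℚ_5 : v_5(x) ≥ 0} and ℤ_5^× = {x ∈ ℤ_5 : v_5(x) = 0}. Here v_5(1625/3) = v_5(num) − v_5(den) = 3; compare against these criteria.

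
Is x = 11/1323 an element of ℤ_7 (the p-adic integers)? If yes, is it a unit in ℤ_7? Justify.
x ∉ ℤ_7 (v_7(x) = -2 < 0)

ℤ_7 = {x ∈ ℚ_7 : v_7(x) ≥ 0} and ℤ_7^× = {x ∈ ℤ_7 : v_7(x) = 0}. Here v_7(11/1323) = v_7(num) − v_7(den) = -2; compare against these criteria.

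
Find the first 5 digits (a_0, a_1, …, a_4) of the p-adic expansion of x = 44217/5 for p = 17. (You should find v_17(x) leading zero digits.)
(a_0, …, a_4) = (0, 0, 0, 12, 13)

v_17(44217/5) = 3, so a_0 = ... = a_2 = 0. Factor out: x = 17^3 · u with u = 9/5 a unit in ℤ_17. Expand u iteratively via a_{v+i} = u_i mod 17, u_{i+1} = (u_i − a_{v+i})/17:
  u_0 = 9/5;  a_3 = 12;  u_1 = (u_0 − 12)/17 = -3/5
  u_1 = -3/5;  a_4 = 13;  u_2 = (u_1 − 13)/17 = -4/5
Digits: (0, 0, 0, 12, 13).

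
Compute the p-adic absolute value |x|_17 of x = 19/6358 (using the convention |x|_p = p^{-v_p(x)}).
|19/6358|_17 = 289

Step 1 — compute v_17(x) by factoring powers of 17 out of the numerator and denominator: v_17(19/6358) = -2. Step 2 — apply |x|_p = p^{-v_p(x)} = 17^{2} = 289.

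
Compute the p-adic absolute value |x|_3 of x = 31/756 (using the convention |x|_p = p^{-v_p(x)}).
|31/756|_3 = 27

Step 1 — compute v_3(x) by factoring powers of 3 out of the numerator and denominator: v_3(31/756) = -3. Step 2 — apply |x|_p = p^{-v_p(x)} = 3^{3} = 27.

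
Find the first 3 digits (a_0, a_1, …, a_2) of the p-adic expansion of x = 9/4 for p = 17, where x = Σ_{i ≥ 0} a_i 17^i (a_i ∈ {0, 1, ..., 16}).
(a_0, …, a_2) = (15, 12, 12)

v_17(9/4) = 0 (numerator and denominator both coprime to 17), so x ∈ ℤ_17^×. Compute digits iteratively via a_i = x_i mod 17, x_{i+1} = (x_i − a_i)/17, with x_0 = x:
  x_0 = 9/4;  a_0 = 15;  x_1 = (x_0 − 15)/17 = -3/4
  x_1 = -3/4;  a_1 = 12;  x_2 = (x_1 − 12)/17 = -3/4
  x_2 = -3/4;  a_2 = 12;  x_3 = (x_2 − 12)/17 = -3/4
Digits: (15, 12, 12).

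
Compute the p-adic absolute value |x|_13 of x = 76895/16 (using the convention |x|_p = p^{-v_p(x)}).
|76895/16|_13 = 1/2197

Step 1 — compute v_13(x) by factoring powers of 13 out of the numerator and denominator: v_13(76895/16) = 3. Step 2 — apply |x|_p = p^{-v_p(x)} = 13^{-3} = 1/2197.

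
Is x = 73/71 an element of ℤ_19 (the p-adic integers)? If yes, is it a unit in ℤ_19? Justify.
x ∈ ℤ_19^× (unit); v_19(x) = 0

ℤ_19 = {x ∈ ℚ_19 : v_19(x) ≥ 0} and ℤ_19^× = {x ∈ ℤ_19 : v_19(x) = 0}. Here v_19(73/71) = v_19(num) − v_19(den) = 0; compare against these criteria.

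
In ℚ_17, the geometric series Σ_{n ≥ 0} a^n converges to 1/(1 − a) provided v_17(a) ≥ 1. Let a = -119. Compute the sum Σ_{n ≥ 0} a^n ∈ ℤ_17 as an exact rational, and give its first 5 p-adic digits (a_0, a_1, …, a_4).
Σ a^n = 1/(1 − a) = 1/120;  first 5 digits = (1, 10, 14, 16, 0)

v_17(a) = 1 ≥ 1, so the series converges in ℤ_17 to 1/(1 − a) = 1/(1 − (-119)) = 1/120. Expand this rational in ℤ_17: compute digits iteratively via d_i = x_i mod 17, x_{i+1} = (x_i − d_i)/17. The first 5 digits are (1, 10, 14, 16, 0).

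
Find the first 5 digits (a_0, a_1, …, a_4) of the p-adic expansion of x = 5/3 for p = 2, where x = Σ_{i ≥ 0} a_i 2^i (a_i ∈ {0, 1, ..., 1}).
(a_0, …, a_4) = (1, 1, 1, 0, 1)

v_2(5/3) = 0 (numerator and denominator both coprime to 2), so x ∈ ℤ_2^×. Compute digits iteratively via a_i = x_i mod 2, x_{i+1} = (x_i − a_i)/2, with x_0 = x:
  x_0 = 5/3;  a_0 = 1;  x_1 = (x_0 − 1)/2 = 1/3
  x_1 = 1/3;  a_1 = 1;  x_2 = (x_1 − 1)/2 = -1/3
  x_2 = -1/3;  a_2 = 1;  x_3 = (x_2 − 1)/2 = -2/3
  x_3 = -2/3;  a_3 = 0;  x_4 = (x_3 − 0)/2 = -1/3
  x_4 = -1/3;  a_4 = 1;  x_5 = (x_4 − 1)/2 = -2/3
Digits: (1, 1, 1, 0, 1).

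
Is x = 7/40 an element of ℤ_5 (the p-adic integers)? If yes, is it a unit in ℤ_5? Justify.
x ∉ ℤ_5 (v_5(x) = -1 < 0)

ℤ_5 = {x ∈ ℚ_5 : v_5(x) ≥ 0} and ℤ_5^× = {x ∈ ℤ_5 : v_5(x) = 0}. Here v_5(7/40) = v_5(num) − v_5(den) = -1; compare against these criteria.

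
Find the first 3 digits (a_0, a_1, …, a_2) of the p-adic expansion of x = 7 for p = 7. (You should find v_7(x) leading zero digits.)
(a_0, …, a_2) = (0, 1, 0)

v_7(7) = 1, so a_0 = ... = a_0 = 0. Factor out: x = 7^1 · u with u = 1 a unit in ℤ_7. Expand u iteratively via a_{v+i} = u_i mod 7, u_{i+1} = (u_i − a_{v+i})/7:
  u_0 = 1;  a_1 = 1;  u_1 = (u_0 − 1)/7 = 0
  u_1 = 0;  a_2 = 0;  u_2 = (u_1 − 0)/7 = 0
Digits: (0, 1, 0).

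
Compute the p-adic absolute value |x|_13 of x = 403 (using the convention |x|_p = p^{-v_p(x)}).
|403|_13 = 1/13

Step 1 — compute v_13(x) by factoring powers of 13 out of the numerator and denominator: v_13(403) = 1. Step 2 — apply |x|_p = p^{-v_p(x)} = 13^{-1} = 1/13.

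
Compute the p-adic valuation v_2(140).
v_2(140) = 2

v_2(n) is the largest exponent k such that 2^k divides n. Factor out: 140 = 2^2 · 35. (Sign doesn't affect v_p.) So v_2(140) = 2.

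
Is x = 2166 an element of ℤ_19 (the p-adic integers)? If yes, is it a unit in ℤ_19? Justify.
x ∈ ℤ_19 but not a unit; v_19(x) = 2 > 0

ℤ_19 = {x ∈ ℚ_19 : v_19(x) ≥ 0} and ℤ_19^× = {x ∈ ℤ_19 : v_19(x) = 0}. Here v_19(2166) = v_19(num) − v_19(den) = 2; compare against these criteria.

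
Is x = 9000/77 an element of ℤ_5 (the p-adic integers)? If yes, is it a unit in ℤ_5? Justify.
x ∈ ℤ_5 but not a unit; v_5(x) = 3 > 0

ℤ_5 = {x ∈ ℚ_5 : v_5(x) ≥ 0} and ℤ_5^× = {x ∈ ℤ_5 : v_5(x) = 0}. Here v_5(9000/77) = v_5(num) − v_5(den) = 3; compare against these criteria.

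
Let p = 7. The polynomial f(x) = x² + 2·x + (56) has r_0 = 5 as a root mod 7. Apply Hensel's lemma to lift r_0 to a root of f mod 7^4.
r_3 = 1790 (mod 2401)

Hensel: r_{i+1} = r_i − f(r_i)·(f′(r_i))^{-1} mod 7^{i+2}, f′(x) = 2x + 2. Iterate:
  r_0 = 5 (mod 7)
  r_1 = 26 (mod 49)
  r_2 = 75 (mod 343)
  r_3 = 1790 (mod 2401)
Final: r = 1790 satisfies f(r) ≡ 0 mod 7^4.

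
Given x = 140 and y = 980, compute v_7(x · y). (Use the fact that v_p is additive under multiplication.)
v_7(137200) = 3

v_p(x) = 1 (factor: 140 = 7^1 · 20); v_p(y) = 2 (factor: 980 = 7^2 · 20). Additivity: v_p(xy) = v_p(x) + v_p(y) = 1 + 2 = 3. (Direct check: xy = 137200 = 7^3 · (400).)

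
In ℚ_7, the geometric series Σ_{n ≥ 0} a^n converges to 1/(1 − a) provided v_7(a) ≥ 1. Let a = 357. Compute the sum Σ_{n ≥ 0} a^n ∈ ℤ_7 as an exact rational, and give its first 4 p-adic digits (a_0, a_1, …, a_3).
Σ a^n = 1/(1 − a) = -1/356;  first 4 digits = (1, 2, 4, 2)

v_7(a) = 1 ≥ 1, so the series converges in ℤ_7 to 1/(1 − a) = 1/(1 − 357) = -1/356. Expand this rational in ℤ_7: compute digits iteratively via d_i = x_i mod 7, x_{i+1} = (x_i − d_i)/7. The first 4 digits are (1, 2, 4, 2).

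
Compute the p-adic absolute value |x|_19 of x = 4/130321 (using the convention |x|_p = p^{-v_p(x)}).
|4/130321|_19 = 130321

Step 1 — compute v_19(x) by factoring powers of 19 out of the numerator and denominator: v_19(4/130321) = -4. Step 2 — apply |x|_p = p^{-v_p(x)} = 19^{4} = 130321.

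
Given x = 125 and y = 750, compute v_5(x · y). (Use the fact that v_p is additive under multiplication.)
v_5(93750) = 6

v_p(x) = 3 (factor: 125 = 5^3 · 1); v_p(y) = 3 (factor: 750 = 5^3 · 6). Additivity: v_p(xy) = v_p(x) + v_p(y) = 3 + 3 = 6. (Direct check: xy = 93750 = 5^6 · (6).)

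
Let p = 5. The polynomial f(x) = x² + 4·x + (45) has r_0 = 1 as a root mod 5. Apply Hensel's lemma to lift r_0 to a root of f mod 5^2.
r_1 = 1 (mod 25)

Hensel: r_{i+1} = r_i − f(r_i)·(f′(r_i))^{-1} mod 5^{i+2}, f′(x) = 2x + 4. Iterate:
  r_0 = 1 (mod 5)
  r_1 = 1 (mod 25)
Final: r = 1 satisfies f(r) ≡ 0 mod 5^2.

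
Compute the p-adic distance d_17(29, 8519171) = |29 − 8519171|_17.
d_17(29, 8519171) = 1/1419857

Step 1 — x − y = 29 − 8519171 = -8519142. Step 2 — v_17(-8519142) = 5 (factor: -8519142 = −(17^5 · 6); the sign does not affect v_p). Step 3 — |x − y|_17 = 17^{-5} = 1/1419857.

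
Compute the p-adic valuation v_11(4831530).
v_11(4831530) = 5

v_11(n) is the largest exponent k such that 11^k divides n. Factor out: 4831530 = 11^5 · 30. (Sign doesn't affect v_p.) So v_11(4831530) = 5.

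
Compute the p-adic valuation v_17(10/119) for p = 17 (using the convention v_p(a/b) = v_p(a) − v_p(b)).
v_17(10/119) = -1

Factor powers of 17 from the numerator and denominator of the reduced fraction: 10 = 17^0 · 10 and 119 = 17^1 · 7. Apply v_p(a/b) = v_p(a) − v_p(b): v_17(10/119) = 0 − 1 = -1.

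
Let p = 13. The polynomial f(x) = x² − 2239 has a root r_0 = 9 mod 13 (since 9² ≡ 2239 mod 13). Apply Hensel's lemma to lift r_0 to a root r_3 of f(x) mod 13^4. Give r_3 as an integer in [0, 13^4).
r_3 = 14738 (mod 28561)

Hensel's recurrence: r_{i+1} = r_i − f(r_i)·(f′(r_i))^{-1} mod 13^{i+2}, with f′(x) = 2x. Iterate:
  r_0 = 9 (mod 13)
  r_1 = 35 (mod 169)
  r_2 = 1556 (mod 2197)
  r_3 = 14738 (mod 28561)
Final: r_3 = 14738, and one checks f(r_3) ≡ 0 mod 13^4.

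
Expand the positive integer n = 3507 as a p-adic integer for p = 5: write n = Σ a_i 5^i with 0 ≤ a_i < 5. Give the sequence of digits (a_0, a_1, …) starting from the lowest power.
(a_0, a_1, …) = (2, 1, 0, 3, 0, 1)

Repeated division by 5 gives the digits low-to-high: 3507 = 2 + 1·5^1 + 3·5^3 + 1·5^5. Digit sequence: (2, 1, 0, 3, 0, 1).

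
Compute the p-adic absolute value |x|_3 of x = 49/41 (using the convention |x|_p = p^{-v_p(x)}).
|49/41|_3 = 1

Step 1 — compute v_3(x) by factoring powers of 3 out of the numerator and denominator: v_3(49/41) = 0. Step 2 — apply |x|_p = p^{-v_p(x)} = 3^{0} = 1.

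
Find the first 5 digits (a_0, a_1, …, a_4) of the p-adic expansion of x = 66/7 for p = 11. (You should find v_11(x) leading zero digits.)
(a_0, …, a_4) = (0, 4, 6, 1, 3)

v_11(66/7) = 1, so a_0 = ... = a_0 = 0. Factor out: x = 11^1 · u with u = 6/7 a unit in ℤ_11. Expand u iteratively via a_{v+i} = u_i mod 11, u_{i+1} = (u_i − a_{v+i})/11:
  u_0 = 6/7;  a_1 = 4;  u_1 = (u_0 − 4)/11 = -2/7
  u_1 = -2/7;  a_2 = 6;  u_2 = (u_1 − 6)/11 = -4/7
  u_2 = -4/7;  a_3 = 1;  u_3 = (u_2 − 1)/11 = -1/7
  u_3 = -1/7;  a_4 = 3;  u_4 = (u_3 − 3)/11 = -2/7
Digits: (0, 4, 6, 1, 3).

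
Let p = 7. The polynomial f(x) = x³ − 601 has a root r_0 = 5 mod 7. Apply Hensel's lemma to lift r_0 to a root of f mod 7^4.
r_3 = 404 (mod 2401)

Hensel: r_{i+1} = r_i − f(r_i)/f′(r_i) mod 7^{i+2}, where f′(x) = 3x². Iterate:
  r_0 = 5 (mod 7)
  r_1 = 12 (mod 49)
  r_2 = 61 (mod 343)
  r_3 = 404 (mod 2401)
Final: r = 404 with f(r) ≡ 0 mod 7^4.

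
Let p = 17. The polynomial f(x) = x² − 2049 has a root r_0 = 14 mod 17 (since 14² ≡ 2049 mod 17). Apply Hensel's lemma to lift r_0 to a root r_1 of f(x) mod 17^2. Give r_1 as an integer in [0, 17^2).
r_1 = 235 (mod 289)

Hensel's recurrence: r_{i+1} = r_i − f(r_i)·(f′(r_i))^{-1} mod 17^{i+2}, with f′(x) = 2x. Iterate:
  r_0 = 14 (mod 17)
  r_1 = 235 (mod 289)
Final: r_1 = 235, and one checks f(r_1) ≡ 0 mod 17^2.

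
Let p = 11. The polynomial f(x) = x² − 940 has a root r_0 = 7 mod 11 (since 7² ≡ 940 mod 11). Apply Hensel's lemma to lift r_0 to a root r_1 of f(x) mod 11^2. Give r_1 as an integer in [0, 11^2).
r_1 = 62 (mod 121)

Hensel's recurrence: r_{i+1} = r_i − f(r_i)·(f′(r_i))^{-1} mod 11^{i+2}, with f′(x) = 2x. Iterate:
  r_0 = 7 (mod 11)
  r_1 = 62 (mod 121)
Final: r_1 = 62, and one checks f(r_1) ≡ 0 mod 11^2.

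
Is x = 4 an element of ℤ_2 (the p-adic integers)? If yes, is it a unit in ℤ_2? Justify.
x ∈ ℤ_2 but not a unit; v_2(x) = 2 > 0

ℤ_2 = {x ∈ ℚ_2 : v_2(x) ≥ 0} and ℤ_2^× = {x ∈ ℤ_2 : v_2(x) = 0}. Here v_2(4) = v_2(num) − v_2(den) = 2; compare against these criteria.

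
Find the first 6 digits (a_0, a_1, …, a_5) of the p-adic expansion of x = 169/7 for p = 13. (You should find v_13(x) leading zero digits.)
(a_0, …, a_5) = (0, 0, 2, 11, 1, 11)

v_13(169/7) = 2, so a_0 = ... = a_1 = 0. Factor out: x = 13^2 · u with u = 1/7 a unit in ℤ_13. Expand u iteratively via a_{v+i} = u_i mod 13, u_{i+1} = (u_i − a_{v+i})/13:
  u_0 = 1/7;  a_2 = 2;  u_1 = (u_0 − 2)/13 = -1/7
  u_1 = -1/7;  a_3 = 11;  u_2 = (u_1 − 11)/13 = -6/7
  u_2 = -6/7;  a_4 = 1;  u_3 = (u_2 − 1)/13 = -1/7
  u_3 = -1/7;  a_5 = 11;  u_4 = (u_3 − 11)/13 = -6/7
Digits: (0, 0, 2, 11, 1, 11).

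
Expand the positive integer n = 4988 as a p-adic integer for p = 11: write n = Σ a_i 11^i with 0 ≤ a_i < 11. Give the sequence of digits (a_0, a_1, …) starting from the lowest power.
(a_0, a_1, …) = (5, 2, 8, 3)

Repeated division by 11 gives the digits low-to-high: 4988 = 5 + 2·11^1 + 8·11^2 + 3·11^3. Digit sequence: (5, 2, 8, 3).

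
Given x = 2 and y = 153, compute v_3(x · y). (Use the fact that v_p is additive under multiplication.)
v_3(306) = 2

v_p(x) = 0 (factor: 2 = 3^0 · 2); v_p(y) = 2 (factor: 153 = 3^2 · 17). Additivity: v_p(xy) = v_p(x) + v_p(y) = 0 + 2 = 2. (Direct check: xy = 306 = 3^2 · (34).)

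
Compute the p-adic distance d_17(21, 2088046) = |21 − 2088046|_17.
d_17(21, 2088046) = 1/83521

Step 1 — x − y = 21 − 2088046 = -2088025. Step 2 — v_17(-2088025) = 4 (factor: -2088025 = −(17^4 · 25); the sign does not affect v_p). Step 3 — |x − y|_17 = 17^{-4} = 1/83521.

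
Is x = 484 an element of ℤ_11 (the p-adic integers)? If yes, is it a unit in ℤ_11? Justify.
x ∈ ℤ_11 but not a unit; v_11(x) = 2 > 0

ℤ_11 = {x ∈ ℚ_11 : v_11(x) ≥ 0} and ℤ_11^× = {x ∈ ℤ_11 : v_11(x) = 0}. Here v_11(484) = v_11(num) − v_11(den) = 2; compare against these criteria.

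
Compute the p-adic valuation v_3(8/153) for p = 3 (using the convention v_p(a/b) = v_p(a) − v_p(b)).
v_3(8/153) = -2

Factor powers of 3 from the numerator and denominator of the reduced fraction: 8 = 3^0 · 8 and 153 = 3^2 · 17. Apply v_p(a/b) = v_p(a) − v_p(b): v_3(8/153) = 0 − 2 = -2.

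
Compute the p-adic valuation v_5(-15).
v_5(-15) = 1

v_5(n) is the largest exponent k such that 5^k divides n. Factor out: -15 = -5^1 · 3. (Sign doesn't affect v_p.) So v_5(-15) = 1.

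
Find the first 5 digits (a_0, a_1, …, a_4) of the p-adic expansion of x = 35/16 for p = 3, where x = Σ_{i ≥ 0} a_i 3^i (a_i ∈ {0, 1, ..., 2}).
(a_0, …, a_4) = (2, 1, 1, 2, 2)

v_3(35/16) = 0 (numerator and denominator both coprime to 3), so x ∈ ℤ_3^×. Compute digits iteratively via a_i = x_i mod 3, x_{i+1} = (x_i − a_i)/3, with x_0 = x:
  x_0 = 35/16;  a_0 = 2;  x_1 = (x_0 − 2)/3 = 1/16
  x_1 = 1/16;  a_1 = 1;  x_2 = (x_1 − 1)/3 = -5/16
  x_2 = -5/16;  a_2 = 1;  x_3 = (x_2 − 1)/3 = -7/16
  x_3 = -7/16;  a_3 = 2;  x_4 = (x_3 − 2)/3 = -13/16
  x_4 = -13/16;  a_4 = 2;  x_5 = (x_4 − 2)/3 = -15/16
Digits: (2, 1, 1, 2, 2).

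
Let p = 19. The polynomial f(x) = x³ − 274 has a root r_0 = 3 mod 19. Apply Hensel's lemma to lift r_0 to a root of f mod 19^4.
r_3 = 47370 (mod 130321)

Hensel: r_{i+1} = r_i − f(r_i)/f′(r_i) mod 19^{i+2}, where f′(x) = 3x². Iterate:
  r_0 = 3 (mod 19)
  r_1 = 79 (mod 361)
  r_2 = 6216 (mod 6859)
  r_3 = 47370 (mod 130321)
Final: r = 47370 with f(r) ≡ 0 mod 19^4.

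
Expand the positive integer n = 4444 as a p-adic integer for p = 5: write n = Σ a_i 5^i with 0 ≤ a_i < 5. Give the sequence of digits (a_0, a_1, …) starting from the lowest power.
(a_0, a_1, …) = (4, 3, 2, 0, 2, 1)

Repeated division by 5 gives the digits low-to-high: 4444 = 4 + 3·5^1 + 2·5^2 + 2·5^4 + 1·5^5. Digit sequence: (4, 3, 2, 0, 2, 1).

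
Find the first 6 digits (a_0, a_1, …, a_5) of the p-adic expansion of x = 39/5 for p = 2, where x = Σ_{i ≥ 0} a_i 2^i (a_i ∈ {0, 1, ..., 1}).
(a_0, …, a_5) = (1, 1, 0, 1, 1, 1)

v_2(39/5) = 0 (numerator and denominator both coprime to 2), so x ∈ ℤ_2^×. Compute digits iteratively via a_i = x_i mod 2, x_{i+1} = (x_i − a_i)/2, with x_0 = x:
  x_0 = 39/5;  a_0 = 1;  x_1 = (x_0 − 1)/2 = 17/5
  x_1 = 17/5;  a_1 = 1;  x_2 = (x_1 − 1)/2 = 6/5
  x_2 = 6/5;  a_2 = 0;  x_3 = (x_2 − 0)/2 = 3/5
  x_3 = 3/5;  a_3 = 1;  x_4 = (x_3 − 1)/2 = -1/5
  x_4 = -1/5;  a_4 = 1;  x_5 = (x_4 − 1)/2 = -3/5
  x_5 = -3/5;  a_5 = 1;  x_6 = (x_5 − 1)/2 = -4/5
Digits: (1, 1, 0, 1, 1, 1).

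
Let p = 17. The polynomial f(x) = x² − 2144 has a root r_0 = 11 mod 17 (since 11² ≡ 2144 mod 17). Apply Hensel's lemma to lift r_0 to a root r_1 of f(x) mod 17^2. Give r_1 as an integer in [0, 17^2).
r_1 = 11 (mod 289)

Hensel's recurrence: r_{i+1} = r_i − f(r_i)·(f′(r_i))^{-1} mod 17^{i+2}, with f′(x) = 2x. Iterate:
  r_0 = 11 (mod 17)
  r_1 = 11 (mod 289)
Final: r_1 = 11, and one checks f(r_1) ≡ 0 mod 17^2.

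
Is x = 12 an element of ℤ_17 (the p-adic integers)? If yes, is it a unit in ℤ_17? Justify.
x ∈ ℤ_17^× (unit); v_17(x) = 0

ℤ_17 = {x ∈ ℚ_17 : v_17(x) ≥ 0} and ℤ_17^× = {x ∈ ℤ_17 : v_17(x) = 0}. Here v_17(12) = v_17(num) − v_17(den) = 0; compare against these criteria.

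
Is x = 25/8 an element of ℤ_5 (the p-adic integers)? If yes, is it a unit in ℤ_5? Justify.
x ∈ ℤ_5 but not a unit; v_5(x) = 2 > 0

ℤ_5 = {x ∈ ℚ_5 : v_5(x) ≥ 0} and ℤ_5^× = {x ∈ ℤ_5 : v_5(x) = 0}. Here v_5(25/8) = v_5(num) − v_5(den) = 2; compare against these criteria.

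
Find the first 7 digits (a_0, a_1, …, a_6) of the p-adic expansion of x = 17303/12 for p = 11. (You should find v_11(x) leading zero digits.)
(a_0, …, a_6) = (0, 0, 0, 2, 10, 0, 10)

v_11(17303/12) = 3, so a_0 = ... = a_2 = 0. Factor out: x = 11^3 · u with u = 13/12 a unit in ℤ_11. Expand u iteratively via a_{v+i} = u_i mod 11, u_{i+1} = (u_i − a_{v+i})/11:
  u_0 = 13/12;  a_3 = 2;  u_1 = (u_0 − 2)/11 = -1/12
  u_1 = -1/12;  a_4 = 10;  u_2 = (u_1 − 10)/11 = -11/12
  u_2 = -11/12;  a_5 = 0;  u_3 = (u_2 − 0)/11 = -1/12
  u_3 = -1/12;  a_6 = 10;  u_4 = (u_3 − 10)/11 = -11/12
Digits: (0, 0, 0, 2, 10, 0, 10).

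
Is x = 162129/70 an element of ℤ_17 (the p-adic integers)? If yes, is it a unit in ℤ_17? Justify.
x ∈ ℤ_17 but not a unit; v_17(x) = 3 > 0

ℤ_17 = {x ∈ ℚ_17 : v_17(x) ≥ 0} and ℤ_17^× = {x ∈ ℤ_17 : v_17(x) = 0}. Here v_17(162129/70) = v_17(num) − v_17(den) = 3; compare against these criteria.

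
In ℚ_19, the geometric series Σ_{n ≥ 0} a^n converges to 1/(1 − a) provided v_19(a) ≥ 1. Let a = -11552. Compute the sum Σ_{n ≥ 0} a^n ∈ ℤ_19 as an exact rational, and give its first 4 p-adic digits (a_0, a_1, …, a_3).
Σ a^n = 1/(1 − a) = 1/11553;  first 4 digits = (1, 0, 6, 17)

v_19(a) = 2 ≥ 1, so the series converges in ℤ_19 to 1/(1 − a) = 1/(1 − (-11552)) = 1/11553. Expand this rational in ℤ_19: compute digits iteratively via d_i = x_i mod 19, x_{i+1} = (x_i − d_i)/19. The first 4 digits are (1, 0, 6, 17).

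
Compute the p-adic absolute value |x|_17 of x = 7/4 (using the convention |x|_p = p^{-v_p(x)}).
|7/4|_17 = 1

Step 1 — compute v_17(x) by factoring powers of 17 out of the numerator and denominator: v_17(7/4) = 0. Step 2 — apply |x|_p = p^{-v_p(x)} = 17^{0} = 1.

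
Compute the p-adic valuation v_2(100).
v_2(100) = 2

v_2(n) is the largest exponent k such that 2^k divides n. Factor out: 100 = 2^2 · 25. (Sign doesn't affect v_p.) So v_2(100) = 2.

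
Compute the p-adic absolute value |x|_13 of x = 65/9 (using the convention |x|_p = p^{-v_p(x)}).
|65/9|_13 = 1/13

Step 1 — compute v_13(x) by factoring powers of 13 out of the numerator and denominator: v_13(65/9) = 1. Step 2 — apply |x|_p = p^{-v_p(x)} = 13^{-1} = 1/13.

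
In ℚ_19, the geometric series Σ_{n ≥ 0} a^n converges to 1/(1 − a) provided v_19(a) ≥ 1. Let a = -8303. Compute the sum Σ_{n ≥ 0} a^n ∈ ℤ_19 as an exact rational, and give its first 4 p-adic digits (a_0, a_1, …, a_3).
Σ a^n = 1/(1 − a) = 1/8304;  first 4 digits = (1, 0, 15, 17)

v_19(a) = 2 ≥ 1, so the series converges in ℤ_19 to 1/(1 − a) = 1/(1 − (-8303)) = 1/8304. Expand this rational in ℤ_19: compute digits iteratively via d_i = x_i mod 19, x_{i+1} = (x_i − d_i)/19. The first 4 digits are (1, 0, 15, 17).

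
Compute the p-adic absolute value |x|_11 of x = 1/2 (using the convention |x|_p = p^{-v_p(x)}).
|1/2|_11 = 1

Step 1 — compute v_11(x) by factoring powers of 11 out of the numerator and denominator: v_11(1/2) = 0. Step 2 — apply |x|_p = p^{-v_p(x)} = 11^{0} = 1.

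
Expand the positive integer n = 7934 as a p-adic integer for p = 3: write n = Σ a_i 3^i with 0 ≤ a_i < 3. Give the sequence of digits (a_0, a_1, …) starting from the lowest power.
(a_0, a_1, …) = (2, 1, 2, 2, 1, 2, 1, 0, 1)

Repeated division by 3 gives the digits low-to-high: 7934 = 2 + 1·3^1 + 2·3^2 + 2·3^3 + 1·3^4 + 2·3^5 + 1·3^6 + 1·3^8. Digit sequence: (2, 1, 2, 2, 1, 2, 1, 0, 1).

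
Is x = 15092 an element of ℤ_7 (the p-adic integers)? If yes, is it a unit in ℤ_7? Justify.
x ∈ ℤ_7 but not a unit; v_7(x) = 3 > 0

ℤ_7 = {x ∈ ℚ_7 : v_7(x) ≥ 0} and ℤ_7^× = {x ∈ ℤ_7 : v_7(x) = 0}. Here v_7(15092) = v_7(num) − v_7(den) = 3; compare against these criteria.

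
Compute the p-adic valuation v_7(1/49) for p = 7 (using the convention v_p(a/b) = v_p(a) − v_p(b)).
v_7(1/49) = -2

Factor powers of 7 from the numerator and denominator of the reduced fraction: 1 = 7^0 · 1 and 49 = 7^2 · 1. Apply v_p(a/b) = v_p(a) − v_p(b): v_7(1/49) = 0 − 2 = -2.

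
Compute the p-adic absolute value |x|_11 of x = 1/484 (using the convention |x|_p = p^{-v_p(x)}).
|1/484|_11 = 121

Step 1 — compute v_11(x) by factoring powers of 11 out of the numerator and denominator: v_11(1/484) = -2. Step 2 — apply |x|_p = p^{-v_p(x)} = 11^{2} = 121.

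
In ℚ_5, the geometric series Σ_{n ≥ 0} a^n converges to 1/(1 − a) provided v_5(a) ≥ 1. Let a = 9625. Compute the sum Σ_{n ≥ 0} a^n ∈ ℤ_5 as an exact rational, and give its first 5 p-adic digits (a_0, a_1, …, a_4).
Σ a^n = 1/(1 − a) = -1/9624;  first 5 digits = (1, 0, 0, 2, 0)

v_5(a) = 3 ≥ 1, so the series converges in ℤ_5 to 1/(1 − a) = 1/(1 − 9625) = -1/9624. Expand this rational in ℤ_5: compute digits iteratively via d_i = x_i mod 5, x_{i+1} = (x_i − d_i)/5. The first 5 digits are (1, 0, 0, 2, 0).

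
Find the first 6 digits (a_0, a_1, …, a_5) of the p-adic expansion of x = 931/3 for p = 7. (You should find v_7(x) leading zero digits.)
(a_0, …, a_5) = (0, 0, 4, 5, 4, 4)

v_7(931/3) = 2, so a_0 = ... = a_1 = 0. Factor out: x = 7^2 · u with u = 19/3 a unit in ℤ_7. Expand u iteratively via a_{v+i} = u_i mod 7, u_{i+1} = (u_i − a_{v+i})/7:
  u_0 = 19/3;  a_2 = 4;  u_1 = (u_0 − 4)/7 = 1/3
  u_1 = 1/3;  a_3 = 5;  u_2 = (u_1 − 5)/7 = -2/3
  u_2 = -2/3;  a_4 = 4;  u_3 = (u_2 − 4)/7 = -2/3
  u_3 = -2/3;  a_5 = 4;  u_4 = (u_3 − 4)/7 = -2/3
Digits: (0, 0, 4, 5, 4, 4).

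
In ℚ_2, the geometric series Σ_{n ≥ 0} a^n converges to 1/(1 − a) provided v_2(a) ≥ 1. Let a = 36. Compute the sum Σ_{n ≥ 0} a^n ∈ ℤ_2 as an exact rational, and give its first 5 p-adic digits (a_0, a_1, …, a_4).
Σ a^n = 1/(1 − a) = -1/35;  first 5 digits = (1, 0, 1, 0, 1)

v_2(a) = 2 ≥ 1, so the series converges in ℤ_2 to 1/(1 − a) = 1/(1 − 36) = -1/35. Expand this rational in ℤ_2: compute digits iteratively via d_i = x_i mod 2, x_{i+1} = (x_i − d_i)/2. The first 5 digits are (1, 0, 1, 0, 1).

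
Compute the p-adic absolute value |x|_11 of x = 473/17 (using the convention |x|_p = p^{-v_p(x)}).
|473/17|_11 = 1/11

Step 1 — compute v_11(x) by factoring powers of 11 out of the numerator and denominator: v_11(473/17) = 1. Step 2 — apply |x|_p = p^{-v_p(x)} = 11^{-1} = 1/11.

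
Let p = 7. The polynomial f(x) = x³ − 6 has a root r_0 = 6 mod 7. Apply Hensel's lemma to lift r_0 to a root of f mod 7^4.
r_3 = 769 (mod 2401)

Hensel: r_{i+1} = r_i − f(r_i)/f′(r_i) mod 7^{i+2}, where f′(x) = 3x². Iterate:
  r_0 = 6 (mod 7)
  r_1 = 34 (mod 49)
  r_2 = 83 (mod 343)
  r_3 = 769 (mod 2401)
Final: r = 769 with f(r) ≡ 0 mod 7^4.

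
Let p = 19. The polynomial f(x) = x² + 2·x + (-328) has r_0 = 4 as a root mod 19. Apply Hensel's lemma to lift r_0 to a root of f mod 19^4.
r_3 = 45376 (mod 130321)

Hensel: r_{i+1} = r_i − f(r_i)·(f′(r_i))^{-1} mod 19^{i+2}, f′(x) = 2x + 2. Iterate:
  r_0 = 4 (mod 19)
  r_1 = 251 (mod 361)
  r_2 = 4222 (mod 6859)
  r_3 = 45376 (mod 130321)
Final: r = 45376 satisfies f(r) ≡ 0 mod 19^4.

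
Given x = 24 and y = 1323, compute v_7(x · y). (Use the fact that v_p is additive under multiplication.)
v_7(31752) = 2

v_p(x) = 0 (factor: 24 = 7^0 · 24); v_p(y) = 2 (factor: 1323 = 7^2 · 27). Additivity: v_p(xy) = v_p(x) + v_p(y) = 0 + 2 = 2. (Direct check: xy = 31752 = 7^2 · (648).)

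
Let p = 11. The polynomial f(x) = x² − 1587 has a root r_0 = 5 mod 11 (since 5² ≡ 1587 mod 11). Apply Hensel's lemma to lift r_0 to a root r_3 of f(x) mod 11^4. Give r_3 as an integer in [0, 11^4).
r_3 = 13326 (mod 14641)

Hensel's recurrence: r_{i+1} = r_i − f(r_i)·(f′(r_i))^{-1} mod 11^{i+2}, with f′(x) = 2x. Iterate:
  r_0 = 5 (mod 11)
  r_1 = 16 (mod 121)
  r_2 = 16 (mod 1331)
  r_3 = 13326 (mod 14641)
Final: r_3 = 13326, and one checks f(r_3) ≡ 0 mod 11^4.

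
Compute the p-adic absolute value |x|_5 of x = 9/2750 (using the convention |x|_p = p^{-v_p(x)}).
|9/2750|_5 = 125

Step 1 — compute v_5(x) by factoring powers of 5 out of the numerator and denominator: v_5(9/2750) = -3. Step 2 — apply |x|_p = p^{-v_p(x)} = 5^{3} = 125.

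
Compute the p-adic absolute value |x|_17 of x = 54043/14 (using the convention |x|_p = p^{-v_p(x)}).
|54043/14|_17 = 1/4913

Step 1 — compute v_17(x) by factoring powers of 17 out of the numerator and denominator: v_17(54043/14) = 3. Step 2 — apply |x|_p = p^{-v_p(x)} = 17^{-3} = 1/4913.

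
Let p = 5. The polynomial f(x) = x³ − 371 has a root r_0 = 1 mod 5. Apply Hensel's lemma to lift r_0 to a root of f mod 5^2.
r_1 = 16 (mod 25)

Hensel: r_{i+1} = r_i − f(r_i)/f′(r_i) mod 5^{i+2}, where f′(x) = 3x². Iterate:
  r_0 = 1 (mod 5)
  r_1 = 16 (mod 25)
Final: r = 16 with f(r) ≡ 0 mod 5^2.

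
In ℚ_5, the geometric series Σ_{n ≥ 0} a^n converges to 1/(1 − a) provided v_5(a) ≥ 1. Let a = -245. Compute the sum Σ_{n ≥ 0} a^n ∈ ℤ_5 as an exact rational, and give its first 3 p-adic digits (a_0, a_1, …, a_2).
Σ a^n = 1/(1 − a) = 1/246;  first 3 digits = (1, 1, 1)

v_5(a) = 1 ≥ 1, so the series converges in ℤ_5 to 1/(1 − a) = 1/(1 − (-245)) = 1/246. Expand this rational in ℤ_5: compute digits iteratively via d_i = x_i mod 5, x_{i+1} = (x_i − d_i)/5. The first 3 digits are (1, 1, 1).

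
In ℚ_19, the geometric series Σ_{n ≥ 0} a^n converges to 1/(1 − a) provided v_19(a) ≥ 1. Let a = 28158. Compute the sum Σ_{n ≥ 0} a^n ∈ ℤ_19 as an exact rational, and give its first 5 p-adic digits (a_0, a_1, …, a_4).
Σ a^n = 1/(1 − a) = -1/28157;  first 5 digits = (1, 0, 2, 4, 4)

v_19(a) = 2 ≥ 1, so the series converges in ℤ_19 to 1/(1 − a) = 1/(1 − 28158) = -1/28157. Expand this rational in ℤ_19: compute digits iteratively via d_i = x_i mod 19, x_{i+1} = (x_i − d_i)/19. The first 5 digits are (1, 0, 2, 4, 4).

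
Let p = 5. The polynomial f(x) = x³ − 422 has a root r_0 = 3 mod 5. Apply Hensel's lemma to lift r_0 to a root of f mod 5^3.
r_2 = 63 (mod 125)

Hensel: r_{i+1} = r_i − f(r_i)/f′(r_i) mod 5^{i+2}, where f′(x) = 3x². Iterate:
  r_0 = 3 (mod 5)
  r_1 = 13 (mod 25)
  r_2 = 63 (mod 125)
Final: r = 63 with f(r) ≡ 0 mod 5^3.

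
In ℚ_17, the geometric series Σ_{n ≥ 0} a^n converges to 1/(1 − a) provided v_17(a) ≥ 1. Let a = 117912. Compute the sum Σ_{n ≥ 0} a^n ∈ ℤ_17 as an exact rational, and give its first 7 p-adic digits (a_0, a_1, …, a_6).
Σ a^n = 1/(1 − a) = -1/117911;  first 7 digits = (1, 0, 0, 7, 1, 0, 15)

v_17(a) = 3 ≥ 1, so the series converges in ℤ_17 to 1/(1 − a) = 1/(1 − 117912) = -1/117911. Expand this rational in ℤ_17: compute digits iteratively via d_i = x_i mod 17, x_{i+1} = (x_i − d_i)/17. The first 7 digits are (1, 0, 0, 7, 1, 0, 15).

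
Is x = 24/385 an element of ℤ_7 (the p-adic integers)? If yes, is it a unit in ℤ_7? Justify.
x ∉ ℤ_7 (v_7(x) = -1 < 0)

ℤ_7 = {x ∈ ℚ_7 : v_7(x) ≥ 0} and ℤ_7^× = {x ∈ ℤ_7 : v_7(x) = 0}. Here v_7(24/385) = v_7(num) − v_7(den) = -1; compare against these criteria.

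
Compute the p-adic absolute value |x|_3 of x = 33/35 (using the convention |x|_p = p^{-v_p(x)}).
|33/35|_3 = 1/3

Step 1 — compute v_3(x) by factoring powers of 3 out of the numerator and denominator: v_3(33/35) = 1. Step 2 — apply |x|_p = p^{-v_p(x)} = 3^{-1} = 1/3.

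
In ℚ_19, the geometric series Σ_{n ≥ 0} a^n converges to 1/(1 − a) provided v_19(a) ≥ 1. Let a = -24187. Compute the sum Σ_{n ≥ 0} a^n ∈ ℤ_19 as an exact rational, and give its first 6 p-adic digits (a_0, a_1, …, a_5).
Σ a^n = 1/(1 − a) = 1/24188;  first 6 digits = (1, 0, 9, 15, 4, 8)

v_19(a) = 2 ≥ 1, so the series converges in ℤ_19 to 1/(1 − a) = 1/(1 − (-24187)) = 1/24188. Expand this rational in ℤ_19: compute digits iteratively via d_i = x_i mod 19, x_{i+1} = (x_i − d_i)/19. The first 6 digits are (1, 0, 9, 15, 4, 8).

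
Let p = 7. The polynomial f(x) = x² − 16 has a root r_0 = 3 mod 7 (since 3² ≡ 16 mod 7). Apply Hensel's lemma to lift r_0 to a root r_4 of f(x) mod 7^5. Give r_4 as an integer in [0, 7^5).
r_4 = 16803 (mod 16807)

Hensel's recurrence: r_{i+1} = r_i − f(r_i)·(f′(r_i))^{-1} mod 7^{i+2}, with f′(x) = 2x. Iterate:
  r_0 = 3 (mod 7)
  r_1 = 45 (mod 49)
  r_2 = 339 (mod 343)
  r_3 = 2397 (mod 2401)
  r_4 = 16803 (mod 16807)
Final: r_4 = 16803, and one checks f(r_4) ≡ 0 mod 7^5.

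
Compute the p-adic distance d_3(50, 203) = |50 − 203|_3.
d_3(50, 203) = 1/9

Step 1 — x − y = 50 − 203 = -153. Step 2 — v_3(-153) = 2 (factor: -153 = −(3^2 · 17); the sign does not affect v_p). Step 3 — |x − y|_3 = 3^{-2} = 1/9.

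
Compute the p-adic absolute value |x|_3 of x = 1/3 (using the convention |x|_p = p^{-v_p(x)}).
|1/3|_3 = 3

Step 1 — compute v_3(x) by factoring powers of 3 out of the numerator and denominator: v_3(1/3) = -1. Step 2 — apply |x|_p = p^{-v_p(x)} = 3^{1} = 3.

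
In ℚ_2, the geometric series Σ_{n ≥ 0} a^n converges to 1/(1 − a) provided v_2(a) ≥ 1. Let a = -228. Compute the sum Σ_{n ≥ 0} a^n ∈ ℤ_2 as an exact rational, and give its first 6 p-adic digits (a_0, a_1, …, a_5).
Σ a^n = 1/(1 − a) = 1/229;  first 6 digits = (1, 0, 1, 1, 0, 1)

v_2(a) = 2 ≥ 1, so the series converges in ℤ_2 to 1/(1 − a) = 1/(1 − (-228)) = 1/229. Expand this rational in ℤ_2: compute digits iteratively via d_i = x_i mod 2, x_{i+1} = (x_i − d_i)/2. The first 6 digits are (1, 0, 1, 1, 0, 1).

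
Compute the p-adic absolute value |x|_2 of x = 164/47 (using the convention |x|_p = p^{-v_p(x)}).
|164/47|_2 = 1/4

Step 1 — compute v_2(x) by factoring powers of 2 out of the numerator and denominator: v_2(164/47) = 2. Step 2 — apply |x|_p = p^{-v_p(x)} = 2^{-2} = 1/4.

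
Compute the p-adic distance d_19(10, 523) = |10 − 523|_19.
d_19(10, 523) = 1/19

Step 1 — x − y = 10 − 523 = -513. Step 2 — v_19(-513) = 1 (factor: -513 = −(19^1 · 27); the sign does not affect v_p). Step 3 — |x − y|_19 = 19^{-1} = 1/19.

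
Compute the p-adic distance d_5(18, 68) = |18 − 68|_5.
d_5(18, 68) = 1/25

Step 1 — x − y = 18 − 68 = -50. Step 2 — v_5(-50) = 2 (factor: -50 = −(5^2 · 2); the sign does not affect v_p). Step 3 — |x − y|_5 = 5^{-2} = 1/25.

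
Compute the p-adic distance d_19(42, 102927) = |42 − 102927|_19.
d_19(42, 102927) = 1/6859

Step 1 — x − y = 42 − 102927 = -102885. Step 2 — v_19(-102885) = 3 (factor: -102885 = −(19^3 · 15); the sign does not affect v_p). Step 3 — |x − y|_19 = 19^{-3} = 1/6859.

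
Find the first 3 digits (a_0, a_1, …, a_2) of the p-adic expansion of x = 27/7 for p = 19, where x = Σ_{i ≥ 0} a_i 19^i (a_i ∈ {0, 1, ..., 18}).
(a_0, …, a_2) = (12, 5, 16)

v_19(27/7) = 0 (numerator and denominator both coprime to 19), so x ∈ ℤ_19^×. Compute digits iteratively via a_i = x_i mod 19, x_{i+1} = (x_i − a_i)/19, with x_0 = x:
  x_0 = 27/7;  a_0 = 12;  x_1 = (x_0 − 12)/19 = -3/7
  x_1 = -3/7;  a_1 = 5;  x_2 = (x_1 − 5)/19 = -2/7
  x_2 = -2/7;  a_2 = 16;  x_3 = (x_2 − 16)/19 = -6/7
Digits: (12, 5, 16).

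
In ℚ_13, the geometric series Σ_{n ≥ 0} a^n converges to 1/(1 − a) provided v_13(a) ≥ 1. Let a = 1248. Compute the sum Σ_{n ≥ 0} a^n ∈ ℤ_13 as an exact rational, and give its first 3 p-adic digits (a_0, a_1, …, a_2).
Σ a^n = 1/(1 − a) = -1/1247;  first 3 digits = (1, 5, 6)

v_13(a) = 1 ≥ 1, so the series converges in ℤ_13 to 1/(1 − a) = 1/(1 − 1248) = -1/1247. Expand this rational in ℤ_13: compute digits iteratively via d_i = x_i mod 13, x_{i+1} = (x_i − d_i)/13. The first 3 digits are (1, 5, 6).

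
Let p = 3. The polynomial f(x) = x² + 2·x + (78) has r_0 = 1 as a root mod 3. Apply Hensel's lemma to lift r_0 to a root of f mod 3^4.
r_3 = 1 (mod 81)

Hensel: r_{i+1} = r_i − f(r_i)·(f′(r_i))^{-1} mod 3^{i+2}, f′(x) = 2x + 2. Iterate:
  r_0 = 1 (mod 3)
  r_1 = 1 (mod 9)
  r_2 = 1 (mod 27)
  r_3 = 1 (mod 81)
Final: r = 1 satisfies f(r) ≡ 0 mod 3^4.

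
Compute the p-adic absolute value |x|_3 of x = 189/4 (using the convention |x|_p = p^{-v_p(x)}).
|189/4|_3 = 1/27

Step 1 — compute v_3(x) by factoring powers of 3 out of the numerator and denominator: v_3(189/4) = 3. Step 2 — apply |x|_p = p^{-v_p(x)} = 3^{-3} = 1/27.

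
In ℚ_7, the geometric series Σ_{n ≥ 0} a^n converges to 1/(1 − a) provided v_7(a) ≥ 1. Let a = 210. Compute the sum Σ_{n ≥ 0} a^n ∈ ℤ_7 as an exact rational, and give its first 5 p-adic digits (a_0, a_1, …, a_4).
Σ a^n = 1/(1 − a) = -1/209;  first 5 digits = (1, 2, 1, 4, 6)

v_7(a) = 1 ≥ 1, so the series converges in ℤ_7 to 1/(1 − a) = 1/(1 − 210) = -1/209. Expand this rational in ℤ_7: compute digits iteratively via d_i = x_i mod 7, x_{i+1} = (x_i − d_i)/7. The first 5 digits are (1, 2, 1, 4, 6).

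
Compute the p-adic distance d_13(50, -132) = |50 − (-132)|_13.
d_13(50, -132) = 1/13

Step 1 — x − y = 50 − (-132) = 182. Step 2 — v_13(182) = 1 (factor: 182 = (13^1 · 14); the sign does not affect v_p). Step 3 — |x − y|_13 = 13^{-1} = 1/13.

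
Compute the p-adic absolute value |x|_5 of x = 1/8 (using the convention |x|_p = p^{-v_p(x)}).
|1/8|_5 = 1

Step 1 — compute v_5(x) by factoring powers of 5 out of the numerator and denominator: v_5(1/8) = 0. Step 2 — apply |x|_p = p^{-v_p(x)} = 5^{0} = 1.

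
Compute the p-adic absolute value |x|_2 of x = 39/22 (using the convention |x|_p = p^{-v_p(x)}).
|39/22|_2 = 2

Step 1 — compute v_2(x) by factoring powers of 2 out of the numerator and denominator: v_2(39/22) = -1. Step 2 — apply |x|_p = p^{-v_p(x)} = 2^{1} = 2.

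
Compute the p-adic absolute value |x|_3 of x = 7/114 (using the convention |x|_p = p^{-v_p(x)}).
|7/114|_3 = 3

Step 1 — compute v_3(x) by factoring powers of 3 out of the numerator and denominator: v_3(7/114) = -1. Step 2 — apply |x|_p = p^{-v_p(x)} = 3^{1} = 3.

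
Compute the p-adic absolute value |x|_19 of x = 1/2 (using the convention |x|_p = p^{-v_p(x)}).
|1/2|_19 = 1

Step 1 — compute v_19(x) by factoring powers of 19 out of the numerator and denominator: v_19(1/2) = 0. Step 2 — apply |x|_p = p^{-v_p(x)} = 19^{0} = 1.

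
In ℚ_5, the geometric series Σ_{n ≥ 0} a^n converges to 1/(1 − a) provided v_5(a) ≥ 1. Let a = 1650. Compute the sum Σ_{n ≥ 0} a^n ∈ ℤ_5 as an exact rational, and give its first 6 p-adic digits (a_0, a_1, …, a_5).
Σ a^n = 1/(1 − a) = -1/1649;  first 6 digits = (1, 0, 1, 3, 3, 1)

v_5(a) = 2 ≥ 1, so the series converges in ℤ_5 to 1/(1 − a) = 1/(1 − 1650) = -1/1649. Expand this rational in ℤ_5: compute digits iteratively via d_i = x_i mod 5, x_{i+1} = (x_i − d_i)/5. The first 6 digits are (1, 0, 1, 3, 3, 1).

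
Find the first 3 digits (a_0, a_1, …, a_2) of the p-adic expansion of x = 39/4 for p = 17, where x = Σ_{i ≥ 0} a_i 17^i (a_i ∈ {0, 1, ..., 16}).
(a_0, …, a_2) = (14, 4, 4)

v_17(39/4) = 0 (numerator and denominator both coprime to 17), so x ∈ ℤ_17^×. Compute digits iteratively via a_i = x_i mod 17, x_{i+1} = (x_i − a_i)/17, with x_0 = x:
  x_0 = 39/4;  a_0 = 14;  x_1 = (x_0 − 14)/17 = -1/4
  x_1 = -1/4;  a_1 = 4;  x_2 = (x_1 − 4)/17 = -1/4
  x_2 = -1/4;  a_2 = 4;  x_3 = (x_2 − 4)/17 = -1/4
Digits: (14, 4, 4).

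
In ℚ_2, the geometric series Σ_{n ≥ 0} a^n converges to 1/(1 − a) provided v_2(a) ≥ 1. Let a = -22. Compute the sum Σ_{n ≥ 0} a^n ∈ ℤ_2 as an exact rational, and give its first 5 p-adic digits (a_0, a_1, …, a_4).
Σ a^n = 1/(1 − a) = 1/23;  first 5 digits = (1, 1, 1, 0, 0)

v_2(a) = 1 ≥ 1, so the series converges in ℤ_2 to 1/(1 − a) = 1/(1 − (-22)) = 1/23. Expand this rational in ℤ_2: compute digits iteratively via d_i = x_i mod 2, x_{i+1} = (x_i − d_i)/2. The first 5 digits are (1, 1, 1, 0, 0).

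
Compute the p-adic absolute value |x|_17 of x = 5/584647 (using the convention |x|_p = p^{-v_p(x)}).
|5/584647|_17 = 83521

Step 1 — compute v_17(x) by factoring powers of 17 out of the numerator and denominator: v_17(5/584647) = -4. Step 2 — apply |x|_p = p^{-v_p(x)} = 17^{4} = 83521.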